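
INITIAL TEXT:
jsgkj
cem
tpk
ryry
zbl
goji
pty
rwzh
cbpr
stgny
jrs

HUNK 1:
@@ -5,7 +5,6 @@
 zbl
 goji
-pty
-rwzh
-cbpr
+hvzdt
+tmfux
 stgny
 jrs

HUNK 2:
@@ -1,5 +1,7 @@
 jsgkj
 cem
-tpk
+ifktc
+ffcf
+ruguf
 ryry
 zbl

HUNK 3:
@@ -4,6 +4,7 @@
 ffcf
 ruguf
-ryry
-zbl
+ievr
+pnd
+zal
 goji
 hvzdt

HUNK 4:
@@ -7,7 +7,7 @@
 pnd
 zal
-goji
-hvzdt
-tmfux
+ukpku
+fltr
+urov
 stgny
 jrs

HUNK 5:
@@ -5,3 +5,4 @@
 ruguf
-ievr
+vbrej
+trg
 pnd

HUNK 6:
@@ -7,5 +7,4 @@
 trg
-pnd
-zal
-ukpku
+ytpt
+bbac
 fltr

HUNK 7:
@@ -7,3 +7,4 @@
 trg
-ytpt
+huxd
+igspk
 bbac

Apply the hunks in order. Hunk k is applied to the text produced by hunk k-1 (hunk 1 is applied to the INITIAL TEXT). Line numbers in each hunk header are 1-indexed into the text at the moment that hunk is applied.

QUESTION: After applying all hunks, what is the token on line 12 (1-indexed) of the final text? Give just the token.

Answer: urov

Derivation:
Hunk 1: at line 5 remove [pty,rwzh,cbpr] add [hvzdt,tmfux] -> 10 lines: jsgkj cem tpk ryry zbl goji hvzdt tmfux stgny jrs
Hunk 2: at line 1 remove [tpk] add [ifktc,ffcf,ruguf] -> 12 lines: jsgkj cem ifktc ffcf ruguf ryry zbl goji hvzdt tmfux stgny jrs
Hunk 3: at line 4 remove [ryry,zbl] add [ievr,pnd,zal] -> 13 lines: jsgkj cem ifktc ffcf ruguf ievr pnd zal goji hvzdt tmfux stgny jrs
Hunk 4: at line 7 remove [goji,hvzdt,tmfux] add [ukpku,fltr,urov] -> 13 lines: jsgkj cem ifktc ffcf ruguf ievr pnd zal ukpku fltr urov stgny jrs
Hunk 5: at line 5 remove [ievr] add [vbrej,trg] -> 14 lines: jsgkj cem ifktc ffcf ruguf vbrej trg pnd zal ukpku fltr urov stgny jrs
Hunk 6: at line 7 remove [pnd,zal,ukpku] add [ytpt,bbac] -> 13 lines: jsgkj cem ifktc ffcf ruguf vbrej trg ytpt bbac fltr urov stgny jrs
Hunk 7: at line 7 remove [ytpt] add [huxd,igspk] -> 14 lines: jsgkj cem ifktc ffcf ruguf vbrej trg huxd igspk bbac fltr urov stgny jrs
Final line 12: urov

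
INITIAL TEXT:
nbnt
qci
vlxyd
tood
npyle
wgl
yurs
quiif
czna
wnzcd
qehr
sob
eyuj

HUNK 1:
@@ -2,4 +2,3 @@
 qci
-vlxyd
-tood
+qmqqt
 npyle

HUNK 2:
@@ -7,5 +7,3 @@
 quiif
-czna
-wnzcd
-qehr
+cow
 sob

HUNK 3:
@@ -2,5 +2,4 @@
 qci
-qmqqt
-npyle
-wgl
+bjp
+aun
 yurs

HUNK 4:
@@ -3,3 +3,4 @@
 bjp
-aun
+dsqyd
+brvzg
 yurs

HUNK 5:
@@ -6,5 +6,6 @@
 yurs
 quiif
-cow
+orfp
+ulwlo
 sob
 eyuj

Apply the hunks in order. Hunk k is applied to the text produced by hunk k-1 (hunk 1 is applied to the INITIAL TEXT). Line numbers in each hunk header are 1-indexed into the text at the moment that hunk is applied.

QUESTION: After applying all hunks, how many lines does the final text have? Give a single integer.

Hunk 1: at line 2 remove [vlxyd,tood] add [qmqqt] -> 12 lines: nbnt qci qmqqt npyle wgl yurs quiif czna wnzcd qehr sob eyuj
Hunk 2: at line 7 remove [czna,wnzcd,qehr] add [cow] -> 10 lines: nbnt qci qmqqt npyle wgl yurs quiif cow sob eyuj
Hunk 3: at line 2 remove [qmqqt,npyle,wgl] add [bjp,aun] -> 9 lines: nbnt qci bjp aun yurs quiif cow sob eyuj
Hunk 4: at line 3 remove [aun] add [dsqyd,brvzg] -> 10 lines: nbnt qci bjp dsqyd brvzg yurs quiif cow sob eyuj
Hunk 5: at line 6 remove [cow] add [orfp,ulwlo] -> 11 lines: nbnt qci bjp dsqyd brvzg yurs quiif orfp ulwlo sob eyuj
Final line count: 11

Answer: 11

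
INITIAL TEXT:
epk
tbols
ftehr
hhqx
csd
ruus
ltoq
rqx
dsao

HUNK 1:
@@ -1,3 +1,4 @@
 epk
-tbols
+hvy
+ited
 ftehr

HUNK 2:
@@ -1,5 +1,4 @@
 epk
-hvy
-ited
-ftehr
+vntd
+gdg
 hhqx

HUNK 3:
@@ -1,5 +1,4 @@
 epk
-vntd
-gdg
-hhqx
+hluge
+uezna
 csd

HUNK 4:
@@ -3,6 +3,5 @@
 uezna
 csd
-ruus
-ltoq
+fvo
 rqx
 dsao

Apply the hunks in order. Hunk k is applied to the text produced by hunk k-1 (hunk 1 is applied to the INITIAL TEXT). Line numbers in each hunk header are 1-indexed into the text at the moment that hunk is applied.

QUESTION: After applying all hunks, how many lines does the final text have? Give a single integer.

Answer: 7

Derivation:
Hunk 1: at line 1 remove [tbols] add [hvy,ited] -> 10 lines: epk hvy ited ftehr hhqx csd ruus ltoq rqx dsao
Hunk 2: at line 1 remove [hvy,ited,ftehr] add [vntd,gdg] -> 9 lines: epk vntd gdg hhqx csd ruus ltoq rqx dsao
Hunk 3: at line 1 remove [vntd,gdg,hhqx] add [hluge,uezna] -> 8 lines: epk hluge uezna csd ruus ltoq rqx dsao
Hunk 4: at line 3 remove [ruus,ltoq] add [fvo] -> 7 lines: epk hluge uezna csd fvo rqx dsao
Final line count: 7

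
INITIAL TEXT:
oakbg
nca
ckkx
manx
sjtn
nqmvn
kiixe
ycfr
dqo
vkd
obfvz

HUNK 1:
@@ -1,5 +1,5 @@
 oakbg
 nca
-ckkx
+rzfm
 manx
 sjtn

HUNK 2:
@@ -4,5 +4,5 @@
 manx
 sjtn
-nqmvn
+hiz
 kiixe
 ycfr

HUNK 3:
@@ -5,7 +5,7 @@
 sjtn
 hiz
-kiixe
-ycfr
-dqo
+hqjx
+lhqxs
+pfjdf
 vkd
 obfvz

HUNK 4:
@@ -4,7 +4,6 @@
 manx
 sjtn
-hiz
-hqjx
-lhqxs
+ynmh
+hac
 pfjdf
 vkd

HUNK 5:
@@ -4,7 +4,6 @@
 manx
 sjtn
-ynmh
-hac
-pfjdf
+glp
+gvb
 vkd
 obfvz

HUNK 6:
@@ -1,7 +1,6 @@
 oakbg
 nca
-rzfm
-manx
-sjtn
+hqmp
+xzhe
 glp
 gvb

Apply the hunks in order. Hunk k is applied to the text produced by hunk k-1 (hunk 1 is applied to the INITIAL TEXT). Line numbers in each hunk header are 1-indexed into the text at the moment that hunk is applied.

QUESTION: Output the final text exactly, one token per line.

Hunk 1: at line 1 remove [ckkx] add [rzfm] -> 11 lines: oakbg nca rzfm manx sjtn nqmvn kiixe ycfr dqo vkd obfvz
Hunk 2: at line 4 remove [nqmvn] add [hiz] -> 11 lines: oakbg nca rzfm manx sjtn hiz kiixe ycfr dqo vkd obfvz
Hunk 3: at line 5 remove [kiixe,ycfr,dqo] add [hqjx,lhqxs,pfjdf] -> 11 lines: oakbg nca rzfm manx sjtn hiz hqjx lhqxs pfjdf vkd obfvz
Hunk 4: at line 4 remove [hiz,hqjx,lhqxs] add [ynmh,hac] -> 10 lines: oakbg nca rzfm manx sjtn ynmh hac pfjdf vkd obfvz
Hunk 5: at line 4 remove [ynmh,hac,pfjdf] add [glp,gvb] -> 9 lines: oakbg nca rzfm manx sjtn glp gvb vkd obfvz
Hunk 6: at line 1 remove [rzfm,manx,sjtn] add [hqmp,xzhe] -> 8 lines: oakbg nca hqmp xzhe glp gvb vkd obfvz

Answer: oakbg
nca
hqmp
xzhe
glp
gvb
vkd
obfvz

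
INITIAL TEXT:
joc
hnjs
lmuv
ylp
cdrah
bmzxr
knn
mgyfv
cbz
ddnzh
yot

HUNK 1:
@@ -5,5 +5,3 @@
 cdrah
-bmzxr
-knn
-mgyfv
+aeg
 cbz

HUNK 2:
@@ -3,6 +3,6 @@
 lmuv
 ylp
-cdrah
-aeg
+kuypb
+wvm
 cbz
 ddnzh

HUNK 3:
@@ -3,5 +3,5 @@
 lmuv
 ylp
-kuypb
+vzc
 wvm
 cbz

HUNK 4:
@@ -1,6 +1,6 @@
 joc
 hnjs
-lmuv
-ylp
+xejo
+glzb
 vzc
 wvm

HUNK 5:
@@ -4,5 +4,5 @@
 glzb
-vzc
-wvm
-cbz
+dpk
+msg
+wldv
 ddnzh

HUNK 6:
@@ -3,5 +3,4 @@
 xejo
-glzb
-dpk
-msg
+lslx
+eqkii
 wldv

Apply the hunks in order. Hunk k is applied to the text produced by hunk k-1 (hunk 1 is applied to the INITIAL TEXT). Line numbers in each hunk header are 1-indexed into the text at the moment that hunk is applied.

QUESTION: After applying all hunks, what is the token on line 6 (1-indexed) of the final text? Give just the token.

Hunk 1: at line 5 remove [bmzxr,knn,mgyfv] add [aeg] -> 9 lines: joc hnjs lmuv ylp cdrah aeg cbz ddnzh yot
Hunk 2: at line 3 remove [cdrah,aeg] add [kuypb,wvm] -> 9 lines: joc hnjs lmuv ylp kuypb wvm cbz ddnzh yot
Hunk 3: at line 3 remove [kuypb] add [vzc] -> 9 lines: joc hnjs lmuv ylp vzc wvm cbz ddnzh yot
Hunk 4: at line 1 remove [lmuv,ylp] add [xejo,glzb] -> 9 lines: joc hnjs xejo glzb vzc wvm cbz ddnzh yot
Hunk 5: at line 4 remove [vzc,wvm,cbz] add [dpk,msg,wldv] -> 9 lines: joc hnjs xejo glzb dpk msg wldv ddnzh yot
Hunk 6: at line 3 remove [glzb,dpk,msg] add [lslx,eqkii] -> 8 lines: joc hnjs xejo lslx eqkii wldv ddnzh yot
Final line 6: wldv

Answer: wldv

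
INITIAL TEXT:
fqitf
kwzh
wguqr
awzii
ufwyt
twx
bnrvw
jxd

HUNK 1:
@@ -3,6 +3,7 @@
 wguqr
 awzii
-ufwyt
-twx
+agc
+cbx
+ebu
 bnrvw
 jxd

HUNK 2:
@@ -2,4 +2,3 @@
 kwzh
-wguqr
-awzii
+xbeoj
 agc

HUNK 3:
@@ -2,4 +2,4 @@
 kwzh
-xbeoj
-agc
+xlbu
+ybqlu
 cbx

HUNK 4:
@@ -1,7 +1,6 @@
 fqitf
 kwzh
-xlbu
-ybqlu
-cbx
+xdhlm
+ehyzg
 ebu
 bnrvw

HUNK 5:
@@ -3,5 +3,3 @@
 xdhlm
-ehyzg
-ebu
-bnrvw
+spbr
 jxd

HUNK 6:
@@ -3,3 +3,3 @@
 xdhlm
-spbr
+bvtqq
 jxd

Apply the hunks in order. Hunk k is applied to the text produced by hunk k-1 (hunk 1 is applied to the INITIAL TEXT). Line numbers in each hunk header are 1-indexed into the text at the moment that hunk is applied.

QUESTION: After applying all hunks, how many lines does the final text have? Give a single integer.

Answer: 5

Derivation:
Hunk 1: at line 3 remove [ufwyt,twx] add [agc,cbx,ebu] -> 9 lines: fqitf kwzh wguqr awzii agc cbx ebu bnrvw jxd
Hunk 2: at line 2 remove [wguqr,awzii] add [xbeoj] -> 8 lines: fqitf kwzh xbeoj agc cbx ebu bnrvw jxd
Hunk 3: at line 2 remove [xbeoj,agc] add [xlbu,ybqlu] -> 8 lines: fqitf kwzh xlbu ybqlu cbx ebu bnrvw jxd
Hunk 4: at line 1 remove [xlbu,ybqlu,cbx] add [xdhlm,ehyzg] -> 7 lines: fqitf kwzh xdhlm ehyzg ebu bnrvw jxd
Hunk 5: at line 3 remove [ehyzg,ebu,bnrvw] add [spbr] -> 5 lines: fqitf kwzh xdhlm spbr jxd
Hunk 6: at line 3 remove [spbr] add [bvtqq] -> 5 lines: fqitf kwzh xdhlm bvtqq jxd
Final line count: 5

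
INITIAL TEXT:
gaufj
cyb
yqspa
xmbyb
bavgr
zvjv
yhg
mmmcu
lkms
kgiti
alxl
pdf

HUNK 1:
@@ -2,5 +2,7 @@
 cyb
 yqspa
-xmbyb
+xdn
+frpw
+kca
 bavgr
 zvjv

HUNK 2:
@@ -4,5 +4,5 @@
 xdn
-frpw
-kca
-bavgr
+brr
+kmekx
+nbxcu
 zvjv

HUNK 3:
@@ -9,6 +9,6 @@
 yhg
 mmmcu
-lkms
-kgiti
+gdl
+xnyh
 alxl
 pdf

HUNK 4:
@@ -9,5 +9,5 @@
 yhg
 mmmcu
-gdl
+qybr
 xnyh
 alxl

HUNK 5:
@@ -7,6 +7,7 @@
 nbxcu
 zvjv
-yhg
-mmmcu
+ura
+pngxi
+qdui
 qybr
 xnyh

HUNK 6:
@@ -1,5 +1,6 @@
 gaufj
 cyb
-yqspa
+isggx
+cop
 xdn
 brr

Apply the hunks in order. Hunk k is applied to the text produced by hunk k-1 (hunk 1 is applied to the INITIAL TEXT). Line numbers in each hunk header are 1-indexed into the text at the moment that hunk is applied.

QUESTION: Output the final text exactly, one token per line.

Hunk 1: at line 2 remove [xmbyb] add [xdn,frpw,kca] -> 14 lines: gaufj cyb yqspa xdn frpw kca bavgr zvjv yhg mmmcu lkms kgiti alxl pdf
Hunk 2: at line 4 remove [frpw,kca,bavgr] add [brr,kmekx,nbxcu] -> 14 lines: gaufj cyb yqspa xdn brr kmekx nbxcu zvjv yhg mmmcu lkms kgiti alxl pdf
Hunk 3: at line 9 remove [lkms,kgiti] add [gdl,xnyh] -> 14 lines: gaufj cyb yqspa xdn brr kmekx nbxcu zvjv yhg mmmcu gdl xnyh alxl pdf
Hunk 4: at line 9 remove [gdl] add [qybr] -> 14 lines: gaufj cyb yqspa xdn brr kmekx nbxcu zvjv yhg mmmcu qybr xnyh alxl pdf
Hunk 5: at line 7 remove [yhg,mmmcu] add [ura,pngxi,qdui] -> 15 lines: gaufj cyb yqspa xdn brr kmekx nbxcu zvjv ura pngxi qdui qybr xnyh alxl pdf
Hunk 6: at line 1 remove [yqspa] add [isggx,cop] -> 16 lines: gaufj cyb isggx cop xdn brr kmekx nbxcu zvjv ura pngxi qdui qybr xnyh alxl pdf

Answer: gaufj
cyb
isggx
cop
xdn
brr
kmekx
nbxcu
zvjv
ura
pngxi
qdui
qybr
xnyh
alxl
pdf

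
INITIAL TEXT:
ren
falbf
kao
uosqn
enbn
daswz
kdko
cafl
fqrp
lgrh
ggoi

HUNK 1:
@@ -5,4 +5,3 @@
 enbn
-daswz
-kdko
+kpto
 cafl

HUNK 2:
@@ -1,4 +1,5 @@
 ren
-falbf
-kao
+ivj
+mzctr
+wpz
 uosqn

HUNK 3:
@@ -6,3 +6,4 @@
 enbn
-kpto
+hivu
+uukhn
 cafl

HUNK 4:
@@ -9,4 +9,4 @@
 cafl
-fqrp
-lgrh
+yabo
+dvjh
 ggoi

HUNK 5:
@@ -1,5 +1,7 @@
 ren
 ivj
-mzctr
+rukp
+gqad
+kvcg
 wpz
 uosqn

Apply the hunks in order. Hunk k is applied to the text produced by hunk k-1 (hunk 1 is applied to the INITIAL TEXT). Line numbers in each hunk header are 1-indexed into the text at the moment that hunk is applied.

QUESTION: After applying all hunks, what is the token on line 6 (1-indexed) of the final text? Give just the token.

Answer: wpz

Derivation:
Hunk 1: at line 5 remove [daswz,kdko] add [kpto] -> 10 lines: ren falbf kao uosqn enbn kpto cafl fqrp lgrh ggoi
Hunk 2: at line 1 remove [falbf,kao] add [ivj,mzctr,wpz] -> 11 lines: ren ivj mzctr wpz uosqn enbn kpto cafl fqrp lgrh ggoi
Hunk 3: at line 6 remove [kpto] add [hivu,uukhn] -> 12 lines: ren ivj mzctr wpz uosqn enbn hivu uukhn cafl fqrp lgrh ggoi
Hunk 4: at line 9 remove [fqrp,lgrh] add [yabo,dvjh] -> 12 lines: ren ivj mzctr wpz uosqn enbn hivu uukhn cafl yabo dvjh ggoi
Hunk 5: at line 1 remove [mzctr] add [rukp,gqad,kvcg] -> 14 lines: ren ivj rukp gqad kvcg wpz uosqn enbn hivu uukhn cafl yabo dvjh ggoi
Final line 6: wpz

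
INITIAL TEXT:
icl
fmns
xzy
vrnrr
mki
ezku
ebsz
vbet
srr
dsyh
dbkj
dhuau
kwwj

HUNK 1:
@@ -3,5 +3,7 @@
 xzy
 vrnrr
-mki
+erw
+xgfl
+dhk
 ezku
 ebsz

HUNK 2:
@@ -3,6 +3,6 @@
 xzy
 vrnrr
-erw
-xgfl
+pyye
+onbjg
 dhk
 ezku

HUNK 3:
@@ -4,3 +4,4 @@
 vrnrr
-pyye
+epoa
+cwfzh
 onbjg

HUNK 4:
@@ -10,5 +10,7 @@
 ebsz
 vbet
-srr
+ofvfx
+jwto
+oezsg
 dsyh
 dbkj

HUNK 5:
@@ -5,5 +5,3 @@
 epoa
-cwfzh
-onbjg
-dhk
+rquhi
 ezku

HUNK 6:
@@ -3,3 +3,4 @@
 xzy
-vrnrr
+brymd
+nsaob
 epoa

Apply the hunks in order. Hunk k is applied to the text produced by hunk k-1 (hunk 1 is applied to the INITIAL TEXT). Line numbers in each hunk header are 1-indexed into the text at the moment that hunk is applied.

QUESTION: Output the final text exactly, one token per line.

Hunk 1: at line 3 remove [mki] add [erw,xgfl,dhk] -> 15 lines: icl fmns xzy vrnrr erw xgfl dhk ezku ebsz vbet srr dsyh dbkj dhuau kwwj
Hunk 2: at line 3 remove [erw,xgfl] add [pyye,onbjg] -> 15 lines: icl fmns xzy vrnrr pyye onbjg dhk ezku ebsz vbet srr dsyh dbkj dhuau kwwj
Hunk 3: at line 4 remove [pyye] add [epoa,cwfzh] -> 16 lines: icl fmns xzy vrnrr epoa cwfzh onbjg dhk ezku ebsz vbet srr dsyh dbkj dhuau kwwj
Hunk 4: at line 10 remove [srr] add [ofvfx,jwto,oezsg] -> 18 lines: icl fmns xzy vrnrr epoa cwfzh onbjg dhk ezku ebsz vbet ofvfx jwto oezsg dsyh dbkj dhuau kwwj
Hunk 5: at line 5 remove [cwfzh,onbjg,dhk] add [rquhi] -> 16 lines: icl fmns xzy vrnrr epoa rquhi ezku ebsz vbet ofvfx jwto oezsg dsyh dbkj dhuau kwwj
Hunk 6: at line 3 remove [vrnrr] add [brymd,nsaob] -> 17 lines: icl fmns xzy brymd nsaob epoa rquhi ezku ebsz vbet ofvfx jwto oezsg dsyh dbkj dhuau kwwj

Answer: icl
fmns
xzy
brymd
nsaob
epoa
rquhi
ezku
ebsz
vbet
ofvfx
jwto
oezsg
dsyh
dbkj
dhuau
kwwj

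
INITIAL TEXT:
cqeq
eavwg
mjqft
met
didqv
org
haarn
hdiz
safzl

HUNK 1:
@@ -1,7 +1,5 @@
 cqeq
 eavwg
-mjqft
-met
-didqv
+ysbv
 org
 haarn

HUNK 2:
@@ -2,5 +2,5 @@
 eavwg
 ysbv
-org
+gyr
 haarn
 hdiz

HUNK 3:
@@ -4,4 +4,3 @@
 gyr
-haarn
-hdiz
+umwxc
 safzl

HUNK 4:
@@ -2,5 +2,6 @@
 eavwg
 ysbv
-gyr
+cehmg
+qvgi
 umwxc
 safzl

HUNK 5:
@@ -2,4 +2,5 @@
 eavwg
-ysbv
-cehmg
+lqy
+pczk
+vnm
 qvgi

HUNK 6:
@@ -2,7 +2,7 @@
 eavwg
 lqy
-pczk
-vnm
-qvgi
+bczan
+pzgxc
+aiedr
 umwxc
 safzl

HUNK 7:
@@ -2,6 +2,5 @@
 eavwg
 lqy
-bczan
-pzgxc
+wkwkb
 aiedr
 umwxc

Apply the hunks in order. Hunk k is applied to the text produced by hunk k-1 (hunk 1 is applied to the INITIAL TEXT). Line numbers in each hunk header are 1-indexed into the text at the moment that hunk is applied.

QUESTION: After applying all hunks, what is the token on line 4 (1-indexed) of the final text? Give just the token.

Hunk 1: at line 1 remove [mjqft,met,didqv] add [ysbv] -> 7 lines: cqeq eavwg ysbv org haarn hdiz safzl
Hunk 2: at line 2 remove [org] add [gyr] -> 7 lines: cqeq eavwg ysbv gyr haarn hdiz safzl
Hunk 3: at line 4 remove [haarn,hdiz] add [umwxc] -> 6 lines: cqeq eavwg ysbv gyr umwxc safzl
Hunk 4: at line 2 remove [gyr] add [cehmg,qvgi] -> 7 lines: cqeq eavwg ysbv cehmg qvgi umwxc safzl
Hunk 5: at line 2 remove [ysbv,cehmg] add [lqy,pczk,vnm] -> 8 lines: cqeq eavwg lqy pczk vnm qvgi umwxc safzl
Hunk 6: at line 2 remove [pczk,vnm,qvgi] add [bczan,pzgxc,aiedr] -> 8 lines: cqeq eavwg lqy bczan pzgxc aiedr umwxc safzl
Hunk 7: at line 2 remove [bczan,pzgxc] add [wkwkb] -> 7 lines: cqeq eavwg lqy wkwkb aiedr umwxc safzl
Final line 4: wkwkb

Answer: wkwkb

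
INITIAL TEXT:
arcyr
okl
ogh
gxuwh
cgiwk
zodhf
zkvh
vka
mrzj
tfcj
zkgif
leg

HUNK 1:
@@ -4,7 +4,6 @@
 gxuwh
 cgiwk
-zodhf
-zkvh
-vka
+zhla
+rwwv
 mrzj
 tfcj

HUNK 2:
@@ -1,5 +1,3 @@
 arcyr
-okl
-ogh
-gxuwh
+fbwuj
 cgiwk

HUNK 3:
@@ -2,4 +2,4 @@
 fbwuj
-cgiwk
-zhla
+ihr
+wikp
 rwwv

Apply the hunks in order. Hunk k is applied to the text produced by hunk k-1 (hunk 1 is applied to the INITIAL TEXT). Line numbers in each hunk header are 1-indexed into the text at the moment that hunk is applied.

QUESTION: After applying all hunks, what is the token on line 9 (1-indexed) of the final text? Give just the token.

Answer: leg

Derivation:
Hunk 1: at line 4 remove [zodhf,zkvh,vka] add [zhla,rwwv] -> 11 lines: arcyr okl ogh gxuwh cgiwk zhla rwwv mrzj tfcj zkgif leg
Hunk 2: at line 1 remove [okl,ogh,gxuwh] add [fbwuj] -> 9 lines: arcyr fbwuj cgiwk zhla rwwv mrzj tfcj zkgif leg
Hunk 3: at line 2 remove [cgiwk,zhla] add [ihr,wikp] -> 9 lines: arcyr fbwuj ihr wikp rwwv mrzj tfcj zkgif leg
Final line 9: leg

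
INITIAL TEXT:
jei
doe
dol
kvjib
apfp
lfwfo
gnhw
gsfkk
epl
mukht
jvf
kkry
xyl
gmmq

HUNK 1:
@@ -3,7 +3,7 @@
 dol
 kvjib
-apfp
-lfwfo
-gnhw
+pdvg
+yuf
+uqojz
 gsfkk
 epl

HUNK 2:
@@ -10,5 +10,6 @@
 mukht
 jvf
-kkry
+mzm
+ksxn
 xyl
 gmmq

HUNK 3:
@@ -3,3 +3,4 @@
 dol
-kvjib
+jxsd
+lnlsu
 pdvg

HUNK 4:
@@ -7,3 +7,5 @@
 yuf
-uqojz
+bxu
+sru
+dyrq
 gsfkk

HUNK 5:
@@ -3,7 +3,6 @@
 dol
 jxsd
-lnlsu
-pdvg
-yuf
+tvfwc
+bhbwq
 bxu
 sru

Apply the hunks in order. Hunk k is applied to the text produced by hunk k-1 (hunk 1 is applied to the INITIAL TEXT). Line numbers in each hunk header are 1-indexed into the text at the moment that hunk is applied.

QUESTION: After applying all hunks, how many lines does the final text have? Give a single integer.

Hunk 1: at line 3 remove [apfp,lfwfo,gnhw] add [pdvg,yuf,uqojz] -> 14 lines: jei doe dol kvjib pdvg yuf uqojz gsfkk epl mukht jvf kkry xyl gmmq
Hunk 2: at line 10 remove [kkry] add [mzm,ksxn] -> 15 lines: jei doe dol kvjib pdvg yuf uqojz gsfkk epl mukht jvf mzm ksxn xyl gmmq
Hunk 3: at line 3 remove [kvjib] add [jxsd,lnlsu] -> 16 lines: jei doe dol jxsd lnlsu pdvg yuf uqojz gsfkk epl mukht jvf mzm ksxn xyl gmmq
Hunk 4: at line 7 remove [uqojz] add [bxu,sru,dyrq] -> 18 lines: jei doe dol jxsd lnlsu pdvg yuf bxu sru dyrq gsfkk epl mukht jvf mzm ksxn xyl gmmq
Hunk 5: at line 3 remove [lnlsu,pdvg,yuf] add [tvfwc,bhbwq] -> 17 lines: jei doe dol jxsd tvfwc bhbwq bxu sru dyrq gsfkk epl mukht jvf mzm ksxn xyl gmmq
Final line count: 17

Answer: 17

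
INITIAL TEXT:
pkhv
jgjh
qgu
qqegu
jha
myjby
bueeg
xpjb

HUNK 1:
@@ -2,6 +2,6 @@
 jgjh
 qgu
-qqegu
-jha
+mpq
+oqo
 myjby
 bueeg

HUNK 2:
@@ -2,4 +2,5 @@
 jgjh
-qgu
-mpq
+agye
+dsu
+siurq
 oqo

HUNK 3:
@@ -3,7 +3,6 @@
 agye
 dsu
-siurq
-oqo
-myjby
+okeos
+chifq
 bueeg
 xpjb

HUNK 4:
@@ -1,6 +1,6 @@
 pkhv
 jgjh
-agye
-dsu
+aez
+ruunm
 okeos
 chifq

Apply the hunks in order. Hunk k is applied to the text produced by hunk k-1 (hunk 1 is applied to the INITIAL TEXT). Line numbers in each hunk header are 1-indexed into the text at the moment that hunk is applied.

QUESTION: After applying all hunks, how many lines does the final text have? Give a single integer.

Hunk 1: at line 2 remove [qqegu,jha] add [mpq,oqo] -> 8 lines: pkhv jgjh qgu mpq oqo myjby bueeg xpjb
Hunk 2: at line 2 remove [qgu,mpq] add [agye,dsu,siurq] -> 9 lines: pkhv jgjh agye dsu siurq oqo myjby bueeg xpjb
Hunk 3: at line 3 remove [siurq,oqo,myjby] add [okeos,chifq] -> 8 lines: pkhv jgjh agye dsu okeos chifq bueeg xpjb
Hunk 4: at line 1 remove [agye,dsu] add [aez,ruunm] -> 8 lines: pkhv jgjh aez ruunm okeos chifq bueeg xpjb
Final line count: 8

Answer: 8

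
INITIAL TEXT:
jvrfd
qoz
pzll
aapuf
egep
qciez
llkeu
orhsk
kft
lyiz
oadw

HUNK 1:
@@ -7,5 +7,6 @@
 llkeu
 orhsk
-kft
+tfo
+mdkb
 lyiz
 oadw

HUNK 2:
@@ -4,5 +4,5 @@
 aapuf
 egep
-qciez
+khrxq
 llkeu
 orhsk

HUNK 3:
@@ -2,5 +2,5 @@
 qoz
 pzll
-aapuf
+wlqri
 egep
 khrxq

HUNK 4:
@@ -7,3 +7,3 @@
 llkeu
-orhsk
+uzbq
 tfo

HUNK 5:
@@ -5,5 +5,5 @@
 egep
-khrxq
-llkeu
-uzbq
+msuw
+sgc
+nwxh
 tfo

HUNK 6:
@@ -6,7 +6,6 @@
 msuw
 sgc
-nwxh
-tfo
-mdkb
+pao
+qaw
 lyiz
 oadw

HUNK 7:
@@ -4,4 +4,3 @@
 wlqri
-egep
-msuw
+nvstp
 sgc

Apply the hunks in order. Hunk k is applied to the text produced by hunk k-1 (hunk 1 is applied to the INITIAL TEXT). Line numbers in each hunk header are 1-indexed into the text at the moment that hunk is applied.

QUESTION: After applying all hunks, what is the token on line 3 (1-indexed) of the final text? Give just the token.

Answer: pzll

Derivation:
Hunk 1: at line 7 remove [kft] add [tfo,mdkb] -> 12 lines: jvrfd qoz pzll aapuf egep qciez llkeu orhsk tfo mdkb lyiz oadw
Hunk 2: at line 4 remove [qciez] add [khrxq] -> 12 lines: jvrfd qoz pzll aapuf egep khrxq llkeu orhsk tfo mdkb lyiz oadw
Hunk 3: at line 2 remove [aapuf] add [wlqri] -> 12 lines: jvrfd qoz pzll wlqri egep khrxq llkeu orhsk tfo mdkb lyiz oadw
Hunk 4: at line 7 remove [orhsk] add [uzbq] -> 12 lines: jvrfd qoz pzll wlqri egep khrxq llkeu uzbq tfo mdkb lyiz oadw
Hunk 5: at line 5 remove [khrxq,llkeu,uzbq] add [msuw,sgc,nwxh] -> 12 lines: jvrfd qoz pzll wlqri egep msuw sgc nwxh tfo mdkb lyiz oadw
Hunk 6: at line 6 remove [nwxh,tfo,mdkb] add [pao,qaw] -> 11 lines: jvrfd qoz pzll wlqri egep msuw sgc pao qaw lyiz oadw
Hunk 7: at line 4 remove [egep,msuw] add [nvstp] -> 10 lines: jvrfd qoz pzll wlqri nvstp sgc pao qaw lyiz oadw
Final line 3: pzll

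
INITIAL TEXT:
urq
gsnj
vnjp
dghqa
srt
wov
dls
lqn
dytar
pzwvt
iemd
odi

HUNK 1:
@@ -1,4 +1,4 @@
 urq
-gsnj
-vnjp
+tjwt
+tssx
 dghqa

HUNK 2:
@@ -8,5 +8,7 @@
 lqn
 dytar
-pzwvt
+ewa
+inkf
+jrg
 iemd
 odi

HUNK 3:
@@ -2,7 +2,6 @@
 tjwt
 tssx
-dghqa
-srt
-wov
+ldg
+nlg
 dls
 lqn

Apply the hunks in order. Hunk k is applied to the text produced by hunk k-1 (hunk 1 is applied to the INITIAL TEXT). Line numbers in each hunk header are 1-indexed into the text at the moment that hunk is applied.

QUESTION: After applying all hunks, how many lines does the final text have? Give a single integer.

Answer: 13

Derivation:
Hunk 1: at line 1 remove [gsnj,vnjp] add [tjwt,tssx] -> 12 lines: urq tjwt tssx dghqa srt wov dls lqn dytar pzwvt iemd odi
Hunk 2: at line 8 remove [pzwvt] add [ewa,inkf,jrg] -> 14 lines: urq tjwt tssx dghqa srt wov dls lqn dytar ewa inkf jrg iemd odi
Hunk 3: at line 2 remove [dghqa,srt,wov] add [ldg,nlg] -> 13 lines: urq tjwt tssx ldg nlg dls lqn dytar ewa inkf jrg iemd odi
Final line count: 13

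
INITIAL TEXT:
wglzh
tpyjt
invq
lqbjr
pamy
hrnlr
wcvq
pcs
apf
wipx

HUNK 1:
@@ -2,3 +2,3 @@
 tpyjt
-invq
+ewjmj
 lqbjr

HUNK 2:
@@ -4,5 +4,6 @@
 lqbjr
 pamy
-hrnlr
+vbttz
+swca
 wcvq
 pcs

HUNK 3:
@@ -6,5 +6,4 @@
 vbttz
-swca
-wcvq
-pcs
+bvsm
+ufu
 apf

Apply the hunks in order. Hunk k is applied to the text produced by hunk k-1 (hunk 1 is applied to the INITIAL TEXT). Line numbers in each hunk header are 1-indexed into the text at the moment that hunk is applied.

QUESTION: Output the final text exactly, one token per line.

Answer: wglzh
tpyjt
ewjmj
lqbjr
pamy
vbttz
bvsm
ufu
apf
wipx

Derivation:
Hunk 1: at line 2 remove [invq] add [ewjmj] -> 10 lines: wglzh tpyjt ewjmj lqbjr pamy hrnlr wcvq pcs apf wipx
Hunk 2: at line 4 remove [hrnlr] add [vbttz,swca] -> 11 lines: wglzh tpyjt ewjmj lqbjr pamy vbttz swca wcvq pcs apf wipx
Hunk 3: at line 6 remove [swca,wcvq,pcs] add [bvsm,ufu] -> 10 lines: wglzh tpyjt ewjmj lqbjr pamy vbttz bvsm ufu apf wipx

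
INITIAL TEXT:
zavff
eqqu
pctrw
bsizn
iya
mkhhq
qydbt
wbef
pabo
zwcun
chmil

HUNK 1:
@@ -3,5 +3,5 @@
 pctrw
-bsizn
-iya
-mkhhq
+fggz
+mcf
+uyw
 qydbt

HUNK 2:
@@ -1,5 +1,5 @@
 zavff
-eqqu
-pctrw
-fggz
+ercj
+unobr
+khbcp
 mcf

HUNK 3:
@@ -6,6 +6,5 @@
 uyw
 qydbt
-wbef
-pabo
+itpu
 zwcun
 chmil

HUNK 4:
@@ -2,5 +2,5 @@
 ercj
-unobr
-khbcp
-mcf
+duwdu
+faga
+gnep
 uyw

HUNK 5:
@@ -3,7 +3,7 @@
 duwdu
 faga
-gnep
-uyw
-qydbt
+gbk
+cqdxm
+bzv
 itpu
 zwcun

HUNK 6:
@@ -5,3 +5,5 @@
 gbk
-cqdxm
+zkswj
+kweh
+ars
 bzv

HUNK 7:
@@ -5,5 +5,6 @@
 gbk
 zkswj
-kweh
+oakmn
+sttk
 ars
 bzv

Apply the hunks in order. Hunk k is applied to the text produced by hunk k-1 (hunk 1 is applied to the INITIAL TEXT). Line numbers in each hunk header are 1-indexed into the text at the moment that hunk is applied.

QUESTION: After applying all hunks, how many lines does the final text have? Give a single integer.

Hunk 1: at line 3 remove [bsizn,iya,mkhhq] add [fggz,mcf,uyw] -> 11 lines: zavff eqqu pctrw fggz mcf uyw qydbt wbef pabo zwcun chmil
Hunk 2: at line 1 remove [eqqu,pctrw,fggz] add [ercj,unobr,khbcp] -> 11 lines: zavff ercj unobr khbcp mcf uyw qydbt wbef pabo zwcun chmil
Hunk 3: at line 6 remove [wbef,pabo] add [itpu] -> 10 lines: zavff ercj unobr khbcp mcf uyw qydbt itpu zwcun chmil
Hunk 4: at line 2 remove [unobr,khbcp,mcf] add [duwdu,faga,gnep] -> 10 lines: zavff ercj duwdu faga gnep uyw qydbt itpu zwcun chmil
Hunk 5: at line 3 remove [gnep,uyw,qydbt] add [gbk,cqdxm,bzv] -> 10 lines: zavff ercj duwdu faga gbk cqdxm bzv itpu zwcun chmil
Hunk 6: at line 5 remove [cqdxm] add [zkswj,kweh,ars] -> 12 lines: zavff ercj duwdu faga gbk zkswj kweh ars bzv itpu zwcun chmil
Hunk 7: at line 5 remove [kweh] add [oakmn,sttk] -> 13 lines: zavff ercj duwdu faga gbk zkswj oakmn sttk ars bzv itpu zwcun chmil
Final line count: 13

Answer: 13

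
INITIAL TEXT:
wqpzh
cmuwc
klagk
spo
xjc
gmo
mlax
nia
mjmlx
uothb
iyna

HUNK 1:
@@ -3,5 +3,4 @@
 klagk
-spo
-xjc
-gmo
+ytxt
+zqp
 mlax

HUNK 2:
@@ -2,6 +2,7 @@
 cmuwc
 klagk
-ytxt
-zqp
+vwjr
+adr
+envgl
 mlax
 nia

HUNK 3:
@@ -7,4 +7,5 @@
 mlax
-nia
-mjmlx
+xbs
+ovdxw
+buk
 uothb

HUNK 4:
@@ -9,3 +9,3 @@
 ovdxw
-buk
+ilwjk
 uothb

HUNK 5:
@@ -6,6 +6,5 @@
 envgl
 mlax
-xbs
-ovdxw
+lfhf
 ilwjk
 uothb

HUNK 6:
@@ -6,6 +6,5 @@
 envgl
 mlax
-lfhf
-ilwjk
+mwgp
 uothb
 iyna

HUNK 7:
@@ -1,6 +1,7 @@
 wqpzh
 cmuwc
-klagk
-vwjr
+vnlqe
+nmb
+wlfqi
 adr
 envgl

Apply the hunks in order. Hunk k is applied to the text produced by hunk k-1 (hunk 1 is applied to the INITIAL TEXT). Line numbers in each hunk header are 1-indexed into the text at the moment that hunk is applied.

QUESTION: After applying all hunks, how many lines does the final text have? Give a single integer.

Hunk 1: at line 3 remove [spo,xjc,gmo] add [ytxt,zqp] -> 10 lines: wqpzh cmuwc klagk ytxt zqp mlax nia mjmlx uothb iyna
Hunk 2: at line 2 remove [ytxt,zqp] add [vwjr,adr,envgl] -> 11 lines: wqpzh cmuwc klagk vwjr adr envgl mlax nia mjmlx uothb iyna
Hunk 3: at line 7 remove [nia,mjmlx] add [xbs,ovdxw,buk] -> 12 lines: wqpzh cmuwc klagk vwjr adr envgl mlax xbs ovdxw buk uothb iyna
Hunk 4: at line 9 remove [buk] add [ilwjk] -> 12 lines: wqpzh cmuwc klagk vwjr adr envgl mlax xbs ovdxw ilwjk uothb iyna
Hunk 5: at line 6 remove [xbs,ovdxw] add [lfhf] -> 11 lines: wqpzh cmuwc klagk vwjr adr envgl mlax lfhf ilwjk uothb iyna
Hunk 6: at line 6 remove [lfhf,ilwjk] add [mwgp] -> 10 lines: wqpzh cmuwc klagk vwjr adr envgl mlax mwgp uothb iyna
Hunk 7: at line 1 remove [klagk,vwjr] add [vnlqe,nmb,wlfqi] -> 11 lines: wqpzh cmuwc vnlqe nmb wlfqi adr envgl mlax mwgp uothb iyna
Final line count: 11

Answer: 11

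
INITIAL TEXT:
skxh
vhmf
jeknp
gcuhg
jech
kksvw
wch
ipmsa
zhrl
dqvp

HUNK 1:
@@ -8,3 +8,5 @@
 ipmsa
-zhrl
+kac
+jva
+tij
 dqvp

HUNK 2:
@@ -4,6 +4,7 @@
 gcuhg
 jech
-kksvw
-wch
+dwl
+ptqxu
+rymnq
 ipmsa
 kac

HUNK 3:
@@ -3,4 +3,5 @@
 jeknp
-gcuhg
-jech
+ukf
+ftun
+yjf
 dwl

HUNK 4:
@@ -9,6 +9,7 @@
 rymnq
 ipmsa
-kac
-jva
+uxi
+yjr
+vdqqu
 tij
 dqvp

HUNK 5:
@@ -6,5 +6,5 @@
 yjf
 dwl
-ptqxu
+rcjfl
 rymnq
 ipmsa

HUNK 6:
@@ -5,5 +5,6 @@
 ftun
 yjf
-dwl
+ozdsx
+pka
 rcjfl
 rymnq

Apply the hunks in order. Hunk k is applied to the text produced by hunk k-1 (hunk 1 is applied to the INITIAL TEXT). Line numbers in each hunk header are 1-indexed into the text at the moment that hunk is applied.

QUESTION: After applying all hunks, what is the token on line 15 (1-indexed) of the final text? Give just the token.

Answer: tij

Derivation:
Hunk 1: at line 8 remove [zhrl] add [kac,jva,tij] -> 12 lines: skxh vhmf jeknp gcuhg jech kksvw wch ipmsa kac jva tij dqvp
Hunk 2: at line 4 remove [kksvw,wch] add [dwl,ptqxu,rymnq] -> 13 lines: skxh vhmf jeknp gcuhg jech dwl ptqxu rymnq ipmsa kac jva tij dqvp
Hunk 3: at line 3 remove [gcuhg,jech] add [ukf,ftun,yjf] -> 14 lines: skxh vhmf jeknp ukf ftun yjf dwl ptqxu rymnq ipmsa kac jva tij dqvp
Hunk 4: at line 9 remove [kac,jva] add [uxi,yjr,vdqqu] -> 15 lines: skxh vhmf jeknp ukf ftun yjf dwl ptqxu rymnq ipmsa uxi yjr vdqqu tij dqvp
Hunk 5: at line 6 remove [ptqxu] add [rcjfl] -> 15 lines: skxh vhmf jeknp ukf ftun yjf dwl rcjfl rymnq ipmsa uxi yjr vdqqu tij dqvp
Hunk 6: at line 5 remove [dwl] add [ozdsx,pka] -> 16 lines: skxh vhmf jeknp ukf ftun yjf ozdsx pka rcjfl rymnq ipmsa uxi yjr vdqqu tij dqvp
Final line 15: tij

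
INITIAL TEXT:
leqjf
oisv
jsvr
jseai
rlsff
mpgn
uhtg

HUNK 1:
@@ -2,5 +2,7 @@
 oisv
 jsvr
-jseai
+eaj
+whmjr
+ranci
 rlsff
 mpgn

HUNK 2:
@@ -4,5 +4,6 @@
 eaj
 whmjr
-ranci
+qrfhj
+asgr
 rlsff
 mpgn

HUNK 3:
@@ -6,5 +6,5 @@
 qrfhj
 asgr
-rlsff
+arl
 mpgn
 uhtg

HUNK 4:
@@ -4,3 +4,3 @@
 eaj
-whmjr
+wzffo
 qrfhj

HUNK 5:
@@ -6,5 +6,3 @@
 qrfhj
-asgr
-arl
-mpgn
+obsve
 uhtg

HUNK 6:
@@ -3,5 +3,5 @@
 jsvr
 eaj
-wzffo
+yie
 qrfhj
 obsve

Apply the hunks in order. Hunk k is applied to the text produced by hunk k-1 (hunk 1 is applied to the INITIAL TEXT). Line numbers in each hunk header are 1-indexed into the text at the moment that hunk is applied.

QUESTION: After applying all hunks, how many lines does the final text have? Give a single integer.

Answer: 8

Derivation:
Hunk 1: at line 2 remove [jseai] add [eaj,whmjr,ranci] -> 9 lines: leqjf oisv jsvr eaj whmjr ranci rlsff mpgn uhtg
Hunk 2: at line 4 remove [ranci] add [qrfhj,asgr] -> 10 lines: leqjf oisv jsvr eaj whmjr qrfhj asgr rlsff mpgn uhtg
Hunk 3: at line 6 remove [rlsff] add [arl] -> 10 lines: leqjf oisv jsvr eaj whmjr qrfhj asgr arl mpgn uhtg
Hunk 4: at line 4 remove [whmjr] add [wzffo] -> 10 lines: leqjf oisv jsvr eaj wzffo qrfhj asgr arl mpgn uhtg
Hunk 5: at line 6 remove [asgr,arl,mpgn] add [obsve] -> 8 lines: leqjf oisv jsvr eaj wzffo qrfhj obsve uhtg
Hunk 6: at line 3 remove [wzffo] add [yie] -> 8 lines: leqjf oisv jsvr eaj yie qrfhj obsve uhtg
Final line count: 8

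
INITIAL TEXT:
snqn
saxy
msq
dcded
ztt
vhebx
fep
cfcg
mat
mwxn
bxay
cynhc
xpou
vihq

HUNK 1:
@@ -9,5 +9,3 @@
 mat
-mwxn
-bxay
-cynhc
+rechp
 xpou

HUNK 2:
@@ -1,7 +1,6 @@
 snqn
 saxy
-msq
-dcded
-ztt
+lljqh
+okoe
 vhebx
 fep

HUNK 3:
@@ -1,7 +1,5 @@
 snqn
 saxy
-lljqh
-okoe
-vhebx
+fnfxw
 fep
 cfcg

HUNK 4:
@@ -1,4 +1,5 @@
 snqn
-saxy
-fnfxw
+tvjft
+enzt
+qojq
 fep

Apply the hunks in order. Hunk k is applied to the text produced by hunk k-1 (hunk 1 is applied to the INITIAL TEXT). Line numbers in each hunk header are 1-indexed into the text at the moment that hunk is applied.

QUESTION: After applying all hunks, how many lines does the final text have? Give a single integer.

Answer: 10

Derivation:
Hunk 1: at line 9 remove [mwxn,bxay,cynhc] add [rechp] -> 12 lines: snqn saxy msq dcded ztt vhebx fep cfcg mat rechp xpou vihq
Hunk 2: at line 1 remove [msq,dcded,ztt] add [lljqh,okoe] -> 11 lines: snqn saxy lljqh okoe vhebx fep cfcg mat rechp xpou vihq
Hunk 3: at line 1 remove [lljqh,okoe,vhebx] add [fnfxw] -> 9 lines: snqn saxy fnfxw fep cfcg mat rechp xpou vihq
Hunk 4: at line 1 remove [saxy,fnfxw] add [tvjft,enzt,qojq] -> 10 lines: snqn tvjft enzt qojq fep cfcg mat rechp xpou vihq
Final line count: 10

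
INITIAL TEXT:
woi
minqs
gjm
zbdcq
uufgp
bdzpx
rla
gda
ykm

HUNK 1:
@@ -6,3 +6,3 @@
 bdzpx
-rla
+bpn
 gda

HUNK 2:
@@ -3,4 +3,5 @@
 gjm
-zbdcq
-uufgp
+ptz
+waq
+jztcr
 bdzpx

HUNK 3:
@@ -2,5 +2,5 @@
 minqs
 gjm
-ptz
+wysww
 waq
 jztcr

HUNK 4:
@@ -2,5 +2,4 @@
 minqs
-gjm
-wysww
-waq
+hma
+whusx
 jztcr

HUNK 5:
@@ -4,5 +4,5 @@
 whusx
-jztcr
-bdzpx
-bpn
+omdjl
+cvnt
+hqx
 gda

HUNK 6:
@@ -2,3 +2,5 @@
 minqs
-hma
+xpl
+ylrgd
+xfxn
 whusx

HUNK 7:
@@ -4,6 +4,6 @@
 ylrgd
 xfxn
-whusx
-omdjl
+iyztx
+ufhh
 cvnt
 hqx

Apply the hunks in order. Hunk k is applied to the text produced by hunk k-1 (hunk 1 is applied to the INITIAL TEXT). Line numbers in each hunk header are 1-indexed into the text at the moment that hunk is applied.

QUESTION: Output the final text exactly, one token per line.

Answer: woi
minqs
xpl
ylrgd
xfxn
iyztx
ufhh
cvnt
hqx
gda
ykm

Derivation:
Hunk 1: at line 6 remove [rla] add [bpn] -> 9 lines: woi minqs gjm zbdcq uufgp bdzpx bpn gda ykm
Hunk 2: at line 3 remove [zbdcq,uufgp] add [ptz,waq,jztcr] -> 10 lines: woi minqs gjm ptz waq jztcr bdzpx bpn gda ykm
Hunk 3: at line 2 remove [ptz] add [wysww] -> 10 lines: woi minqs gjm wysww waq jztcr bdzpx bpn gda ykm
Hunk 4: at line 2 remove [gjm,wysww,waq] add [hma,whusx] -> 9 lines: woi minqs hma whusx jztcr bdzpx bpn gda ykm
Hunk 5: at line 4 remove [jztcr,bdzpx,bpn] add [omdjl,cvnt,hqx] -> 9 lines: woi minqs hma whusx omdjl cvnt hqx gda ykm
Hunk 6: at line 2 remove [hma] add [xpl,ylrgd,xfxn] -> 11 lines: woi minqs xpl ylrgd xfxn whusx omdjl cvnt hqx gda ykm
Hunk 7: at line 4 remove [whusx,omdjl] add [iyztx,ufhh] -> 11 lines: woi minqs xpl ylrgd xfxn iyztx ufhh cvnt hqx gda ykm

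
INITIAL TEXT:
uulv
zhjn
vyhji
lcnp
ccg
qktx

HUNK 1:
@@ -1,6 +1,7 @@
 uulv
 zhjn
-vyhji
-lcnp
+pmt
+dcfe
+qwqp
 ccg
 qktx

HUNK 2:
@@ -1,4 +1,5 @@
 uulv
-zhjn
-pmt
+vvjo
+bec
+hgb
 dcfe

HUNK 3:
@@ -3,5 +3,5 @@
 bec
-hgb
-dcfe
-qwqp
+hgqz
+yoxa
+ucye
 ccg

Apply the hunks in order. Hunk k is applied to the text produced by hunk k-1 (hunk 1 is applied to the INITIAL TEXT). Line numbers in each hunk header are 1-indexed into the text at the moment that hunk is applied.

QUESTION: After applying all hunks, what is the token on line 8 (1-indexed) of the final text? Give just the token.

Hunk 1: at line 1 remove [vyhji,lcnp] add [pmt,dcfe,qwqp] -> 7 lines: uulv zhjn pmt dcfe qwqp ccg qktx
Hunk 2: at line 1 remove [zhjn,pmt] add [vvjo,bec,hgb] -> 8 lines: uulv vvjo bec hgb dcfe qwqp ccg qktx
Hunk 3: at line 3 remove [hgb,dcfe,qwqp] add [hgqz,yoxa,ucye] -> 8 lines: uulv vvjo bec hgqz yoxa ucye ccg qktx
Final line 8: qktx

Answer: qktx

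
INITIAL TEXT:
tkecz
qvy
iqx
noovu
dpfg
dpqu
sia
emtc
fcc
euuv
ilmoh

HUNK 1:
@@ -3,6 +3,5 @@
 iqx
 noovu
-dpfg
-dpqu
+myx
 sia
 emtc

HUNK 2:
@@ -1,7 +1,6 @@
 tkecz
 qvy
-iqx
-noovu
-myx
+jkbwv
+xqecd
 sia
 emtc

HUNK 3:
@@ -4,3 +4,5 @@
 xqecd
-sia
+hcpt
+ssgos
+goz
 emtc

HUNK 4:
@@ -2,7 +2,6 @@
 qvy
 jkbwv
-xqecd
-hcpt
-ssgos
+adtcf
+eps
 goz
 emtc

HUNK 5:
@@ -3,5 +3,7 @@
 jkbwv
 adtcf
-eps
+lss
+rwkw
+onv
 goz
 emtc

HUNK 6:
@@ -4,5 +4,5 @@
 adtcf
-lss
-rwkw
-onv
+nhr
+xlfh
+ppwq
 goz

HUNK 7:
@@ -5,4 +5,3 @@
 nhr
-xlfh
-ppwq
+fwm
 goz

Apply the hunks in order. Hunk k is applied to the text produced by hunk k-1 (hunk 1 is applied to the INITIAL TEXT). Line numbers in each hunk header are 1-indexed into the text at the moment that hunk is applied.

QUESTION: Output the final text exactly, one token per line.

Hunk 1: at line 3 remove [dpfg,dpqu] add [myx] -> 10 lines: tkecz qvy iqx noovu myx sia emtc fcc euuv ilmoh
Hunk 2: at line 1 remove [iqx,noovu,myx] add [jkbwv,xqecd] -> 9 lines: tkecz qvy jkbwv xqecd sia emtc fcc euuv ilmoh
Hunk 3: at line 4 remove [sia] add [hcpt,ssgos,goz] -> 11 lines: tkecz qvy jkbwv xqecd hcpt ssgos goz emtc fcc euuv ilmoh
Hunk 4: at line 2 remove [xqecd,hcpt,ssgos] add [adtcf,eps] -> 10 lines: tkecz qvy jkbwv adtcf eps goz emtc fcc euuv ilmoh
Hunk 5: at line 3 remove [eps] add [lss,rwkw,onv] -> 12 lines: tkecz qvy jkbwv adtcf lss rwkw onv goz emtc fcc euuv ilmoh
Hunk 6: at line 4 remove [lss,rwkw,onv] add [nhr,xlfh,ppwq] -> 12 lines: tkecz qvy jkbwv adtcf nhr xlfh ppwq goz emtc fcc euuv ilmoh
Hunk 7: at line 5 remove [xlfh,ppwq] add [fwm] -> 11 lines: tkecz qvy jkbwv adtcf nhr fwm goz emtc fcc euuv ilmoh

Answer: tkecz
qvy
jkbwv
adtcf
nhr
fwm
goz
emtc
fcc
euuv
ilmoh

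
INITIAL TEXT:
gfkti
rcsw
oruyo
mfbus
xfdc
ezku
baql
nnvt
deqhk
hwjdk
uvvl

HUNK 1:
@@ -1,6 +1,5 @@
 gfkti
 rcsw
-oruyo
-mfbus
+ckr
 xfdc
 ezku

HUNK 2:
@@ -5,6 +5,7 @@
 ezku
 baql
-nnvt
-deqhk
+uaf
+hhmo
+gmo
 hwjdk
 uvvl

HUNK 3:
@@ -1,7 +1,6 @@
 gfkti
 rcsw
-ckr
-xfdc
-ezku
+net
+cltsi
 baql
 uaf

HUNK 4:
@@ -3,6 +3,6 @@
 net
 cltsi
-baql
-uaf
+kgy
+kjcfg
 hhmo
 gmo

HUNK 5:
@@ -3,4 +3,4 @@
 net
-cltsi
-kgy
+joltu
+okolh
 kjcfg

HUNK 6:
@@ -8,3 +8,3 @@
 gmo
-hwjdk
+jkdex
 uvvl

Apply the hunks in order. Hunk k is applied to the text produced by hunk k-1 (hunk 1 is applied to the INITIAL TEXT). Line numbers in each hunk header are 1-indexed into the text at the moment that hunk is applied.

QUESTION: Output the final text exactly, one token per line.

Hunk 1: at line 1 remove [oruyo,mfbus] add [ckr] -> 10 lines: gfkti rcsw ckr xfdc ezku baql nnvt deqhk hwjdk uvvl
Hunk 2: at line 5 remove [nnvt,deqhk] add [uaf,hhmo,gmo] -> 11 lines: gfkti rcsw ckr xfdc ezku baql uaf hhmo gmo hwjdk uvvl
Hunk 3: at line 1 remove [ckr,xfdc,ezku] add [net,cltsi] -> 10 lines: gfkti rcsw net cltsi baql uaf hhmo gmo hwjdk uvvl
Hunk 4: at line 3 remove [baql,uaf] add [kgy,kjcfg] -> 10 lines: gfkti rcsw net cltsi kgy kjcfg hhmo gmo hwjdk uvvl
Hunk 5: at line 3 remove [cltsi,kgy] add [joltu,okolh] -> 10 lines: gfkti rcsw net joltu okolh kjcfg hhmo gmo hwjdk uvvl
Hunk 6: at line 8 remove [hwjdk] add [jkdex] -> 10 lines: gfkti rcsw net joltu okolh kjcfg hhmo gmo jkdex uvvl

Answer: gfkti
rcsw
net
joltu
okolh
kjcfg
hhmo
gmo
jkdex
uvvl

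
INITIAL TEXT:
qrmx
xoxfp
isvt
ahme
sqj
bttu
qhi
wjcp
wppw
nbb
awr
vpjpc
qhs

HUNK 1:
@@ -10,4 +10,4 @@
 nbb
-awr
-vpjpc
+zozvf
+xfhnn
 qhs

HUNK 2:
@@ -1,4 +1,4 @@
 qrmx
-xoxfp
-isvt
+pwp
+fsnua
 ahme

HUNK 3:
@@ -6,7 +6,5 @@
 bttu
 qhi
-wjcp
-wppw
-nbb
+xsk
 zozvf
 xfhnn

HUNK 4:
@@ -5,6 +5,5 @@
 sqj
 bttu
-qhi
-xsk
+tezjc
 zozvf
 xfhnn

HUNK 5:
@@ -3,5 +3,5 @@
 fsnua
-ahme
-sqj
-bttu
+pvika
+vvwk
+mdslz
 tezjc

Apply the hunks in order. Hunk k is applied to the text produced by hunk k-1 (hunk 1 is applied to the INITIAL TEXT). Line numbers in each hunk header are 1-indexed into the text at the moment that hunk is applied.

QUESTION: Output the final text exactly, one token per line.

Answer: qrmx
pwp
fsnua
pvika
vvwk
mdslz
tezjc
zozvf
xfhnn
qhs

Derivation:
Hunk 1: at line 10 remove [awr,vpjpc] add [zozvf,xfhnn] -> 13 lines: qrmx xoxfp isvt ahme sqj bttu qhi wjcp wppw nbb zozvf xfhnn qhs
Hunk 2: at line 1 remove [xoxfp,isvt] add [pwp,fsnua] -> 13 lines: qrmx pwp fsnua ahme sqj bttu qhi wjcp wppw nbb zozvf xfhnn qhs
Hunk 3: at line 6 remove [wjcp,wppw,nbb] add [xsk] -> 11 lines: qrmx pwp fsnua ahme sqj bttu qhi xsk zozvf xfhnn qhs
Hunk 4: at line 5 remove [qhi,xsk] add [tezjc] -> 10 lines: qrmx pwp fsnua ahme sqj bttu tezjc zozvf xfhnn qhs
Hunk 5: at line 3 remove [ahme,sqj,bttu] add [pvika,vvwk,mdslz] -> 10 lines: qrmx pwp fsnua pvika vvwk mdslz tezjc zozvf xfhnn qhs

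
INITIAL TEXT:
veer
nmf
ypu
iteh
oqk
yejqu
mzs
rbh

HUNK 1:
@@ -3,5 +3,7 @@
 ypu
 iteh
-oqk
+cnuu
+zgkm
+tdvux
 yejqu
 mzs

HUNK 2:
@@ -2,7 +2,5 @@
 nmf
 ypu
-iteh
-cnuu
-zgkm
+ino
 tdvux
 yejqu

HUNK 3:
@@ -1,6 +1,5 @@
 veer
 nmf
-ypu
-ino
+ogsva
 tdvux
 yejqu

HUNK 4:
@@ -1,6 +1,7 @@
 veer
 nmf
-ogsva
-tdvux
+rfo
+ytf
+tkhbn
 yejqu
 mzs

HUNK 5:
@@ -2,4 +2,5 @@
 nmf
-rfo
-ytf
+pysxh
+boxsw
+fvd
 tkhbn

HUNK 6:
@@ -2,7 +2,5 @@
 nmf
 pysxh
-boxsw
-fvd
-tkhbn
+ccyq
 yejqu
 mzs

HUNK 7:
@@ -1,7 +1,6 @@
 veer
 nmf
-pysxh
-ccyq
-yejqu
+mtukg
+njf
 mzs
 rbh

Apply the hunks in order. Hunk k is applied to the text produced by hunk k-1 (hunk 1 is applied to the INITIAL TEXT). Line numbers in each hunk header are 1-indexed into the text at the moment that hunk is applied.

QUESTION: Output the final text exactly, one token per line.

Hunk 1: at line 3 remove [oqk] add [cnuu,zgkm,tdvux] -> 10 lines: veer nmf ypu iteh cnuu zgkm tdvux yejqu mzs rbh
Hunk 2: at line 2 remove [iteh,cnuu,zgkm] add [ino] -> 8 lines: veer nmf ypu ino tdvux yejqu mzs rbh
Hunk 3: at line 1 remove [ypu,ino] add [ogsva] -> 7 lines: veer nmf ogsva tdvux yejqu mzs rbh
Hunk 4: at line 1 remove [ogsva,tdvux] add [rfo,ytf,tkhbn] -> 8 lines: veer nmf rfo ytf tkhbn yejqu mzs rbh
Hunk 5: at line 2 remove [rfo,ytf] add [pysxh,boxsw,fvd] -> 9 lines: veer nmf pysxh boxsw fvd tkhbn yejqu mzs rbh
Hunk 6: at line 2 remove [boxsw,fvd,tkhbn] add [ccyq] -> 7 lines: veer nmf pysxh ccyq yejqu mzs rbh
Hunk 7: at line 1 remove [pysxh,ccyq,yejqu] add [mtukg,njf] -> 6 lines: veer nmf mtukg njf mzs rbh

Answer: veer
nmf
mtukg
njf
mzs
rbh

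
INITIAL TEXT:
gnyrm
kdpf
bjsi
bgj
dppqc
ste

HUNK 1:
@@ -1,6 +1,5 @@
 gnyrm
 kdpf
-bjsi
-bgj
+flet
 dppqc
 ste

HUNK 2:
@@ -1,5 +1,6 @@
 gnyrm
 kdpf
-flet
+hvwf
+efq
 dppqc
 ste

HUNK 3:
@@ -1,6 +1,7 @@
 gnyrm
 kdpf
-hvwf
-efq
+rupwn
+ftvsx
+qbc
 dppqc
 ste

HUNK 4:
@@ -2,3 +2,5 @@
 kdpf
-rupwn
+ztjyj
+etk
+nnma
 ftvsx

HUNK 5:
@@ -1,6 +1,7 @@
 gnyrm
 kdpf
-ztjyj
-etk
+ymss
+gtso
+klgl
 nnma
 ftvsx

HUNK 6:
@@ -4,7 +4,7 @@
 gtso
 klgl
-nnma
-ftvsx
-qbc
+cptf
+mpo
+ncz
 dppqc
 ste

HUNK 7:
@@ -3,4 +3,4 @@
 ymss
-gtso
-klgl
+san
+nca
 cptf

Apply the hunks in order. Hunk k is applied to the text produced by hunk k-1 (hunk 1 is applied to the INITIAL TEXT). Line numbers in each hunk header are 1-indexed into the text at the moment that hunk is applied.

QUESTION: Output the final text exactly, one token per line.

Hunk 1: at line 1 remove [bjsi,bgj] add [flet] -> 5 lines: gnyrm kdpf flet dppqc ste
Hunk 2: at line 1 remove [flet] add [hvwf,efq] -> 6 lines: gnyrm kdpf hvwf efq dppqc ste
Hunk 3: at line 1 remove [hvwf,efq] add [rupwn,ftvsx,qbc] -> 7 lines: gnyrm kdpf rupwn ftvsx qbc dppqc ste
Hunk 4: at line 2 remove [rupwn] add [ztjyj,etk,nnma] -> 9 lines: gnyrm kdpf ztjyj etk nnma ftvsx qbc dppqc ste
Hunk 5: at line 1 remove [ztjyj,etk] add [ymss,gtso,klgl] -> 10 lines: gnyrm kdpf ymss gtso klgl nnma ftvsx qbc dppqc ste
Hunk 6: at line 4 remove [nnma,ftvsx,qbc] add [cptf,mpo,ncz] -> 10 lines: gnyrm kdpf ymss gtso klgl cptf mpo ncz dppqc ste
Hunk 7: at line 3 remove [gtso,klgl] add [san,nca] -> 10 lines: gnyrm kdpf ymss san nca cptf mpo ncz dppqc ste

Answer: gnyrm
kdpf
ymss
san
nca
cptf
mpo
ncz
dppqc
ste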